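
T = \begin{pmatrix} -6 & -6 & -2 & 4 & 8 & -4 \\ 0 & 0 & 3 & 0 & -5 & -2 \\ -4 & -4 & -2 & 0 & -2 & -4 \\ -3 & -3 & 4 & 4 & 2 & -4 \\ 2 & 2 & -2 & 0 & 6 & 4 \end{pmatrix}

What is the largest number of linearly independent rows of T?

Row reduce to echelon form.
R3 ← R3 − (2/3)·R1: [0, 0, -2/3, -8/3, -22/3, -4/3]
R4 ← R4 − (1/2)·R1: [0, 0, 5, 2, -2, -2]
R5 ← R5 + (1/3)·R1: [0, 0, -8/3, 4/3, 26/3, 8/3]
R3 ← R3 + (2/9)·R2: [0, 0, 0, -8/3, -76/9, -16/9]
R4 ← R4 − (5/3)·R2: [0, 0, 0, 2, 19/3, 4/3]
R5 ← R5 + (8/9)·R2: [0, 0, 0, 4/3, 38/9, 8/9]
R4 ← R4 + (3/4)·R3: [0, 0, 0, 0, 0, 0]
R5 ← R5 + (1/2)·R3: [0, 0, 0, 0, 0, 0]
Echelon form has 3 nonzero rows, so rank(T) = 3.
The rank gives the maximum number of linearly independent rows: 3.

3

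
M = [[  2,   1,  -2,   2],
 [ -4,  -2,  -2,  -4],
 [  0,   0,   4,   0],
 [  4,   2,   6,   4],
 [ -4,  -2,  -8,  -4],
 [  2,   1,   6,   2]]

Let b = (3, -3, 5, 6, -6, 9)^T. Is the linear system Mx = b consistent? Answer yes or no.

no

Row reduce the augmented matrix [M | b].
R2 ← R2 + (2)·R1: [0, 0, -6, 0, 3]
R4 ← R4 − (2)·R1: [0, 0, 10, 0, 0]
R5 ← R5 + (2)·R1: [0, 0, -12, 0, 0]
R6 ← R6 − R1: [0, 0, 8, 0, 6]
R3 ← R3 + (2/3)·R2: [0, 0, 0, 0, 7]
R4 ← R4 + (5/3)·R2: [0, 0, 0, 0, 5]
R5 ← R5 − (2)·R2: [0, 0, 0, 0, -6]
R6 ← R6 + (4/3)·R2: [0, 0, 0, 0, 10]
R4 ← R4 − (5/7)·R3: [0, 0, 0, 0, 0]
R5 ← R5 + (6/7)·R3: [0, 0, 0, 0, 0]
R6 ← R6 − (10/7)·R3: [0, 0, 0, 0, 0]
The echelon form has 3 nonzero rows; the last pivot sits in the augmented column, so rank(M) = 2 but rank([M|b]) = 3.
Since the ranks differ, the system is inconsistent.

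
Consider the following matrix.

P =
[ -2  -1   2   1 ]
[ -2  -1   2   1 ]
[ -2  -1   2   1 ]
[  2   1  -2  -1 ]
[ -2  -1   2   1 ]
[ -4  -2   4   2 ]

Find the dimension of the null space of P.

3

Row reduce to echelon form.
R2 ← R2 − R1: [0, 0, 0, 0]
R3 ← R3 − R1: [0, 0, 0, 0]
R4 ← R4 + R1: [0, 0, 0, 0]
R5 ← R5 − R1: [0, 0, 0, 0]
R6 ← R6 − (2)·R1: [0, 0, 0, 0]
1 nonzero row, so rank(P) = 1.
P has 4 columns; by rank–nullity, nullity = 4 − 1 = 3.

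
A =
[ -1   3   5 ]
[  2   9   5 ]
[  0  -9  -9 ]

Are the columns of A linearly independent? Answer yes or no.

no

Row reduce A to echelon form.
R2 ← R2 + (2)·R1: [0, 15, 15]
R3 ← R3 + (3/5)·R2: [0, 0, 0]
2 pivots among 3 columns.
Only 2 < 3 pivot columns, so the columns are linearly dependent.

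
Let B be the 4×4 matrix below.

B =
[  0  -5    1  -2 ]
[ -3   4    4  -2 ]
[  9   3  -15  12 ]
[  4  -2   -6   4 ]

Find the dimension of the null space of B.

Row reduce to echelon form.
Swap R1 ↔ R2
R3 ← R3 + (3)·R1: [0, 15, -3, 6]
R4 ← R4 + (4/3)·R1: [0, 10/3, -2/3, 4/3]
R3 ← R3 + (3)·R2: [0, 0, 0, 0]
R4 ← R4 + (2/3)·R2: [0, 0, 0, 0]
2 nonzero rows, so rank(B) = 2.
B has 4 columns; by rank–nullity, nullity = 4 − 2 = 2.

2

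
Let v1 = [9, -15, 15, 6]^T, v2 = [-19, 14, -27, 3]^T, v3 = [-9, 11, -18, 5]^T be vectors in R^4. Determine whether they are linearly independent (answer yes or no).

yes

Form the matrix with these vectors as rows and row reduce.
R2 ← R2 + (19/9)·R1: [0, -53/3, 14/3, 47/3]
R3 ← R3 + R1: [0, -4, -3, 11]
R3 ← R3 − (12/53)·R2: [0, 0, -215/53, 395/53]
3 nonzero rows, so the 3 vectors span a space of dimension 3.
Since 3 = 3, the vectors are linearly independent.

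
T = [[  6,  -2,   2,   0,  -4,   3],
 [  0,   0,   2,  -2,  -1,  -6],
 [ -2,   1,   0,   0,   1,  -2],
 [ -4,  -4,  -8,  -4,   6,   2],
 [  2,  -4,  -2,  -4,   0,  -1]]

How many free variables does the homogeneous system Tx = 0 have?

Row reduce to echelon form.
R3 ← R3 + (1/3)·R1: [0, 1/3, 2/3, 0, -1/3, -1]
R4 ← R4 + (2/3)·R1: [0, -16/3, -20/3, -4, 10/3, 4]
R5 ← R5 − (1/3)·R1: [0, -10/3, -8/3, -4, 4/3, -2]
Swap R2 ↔ R3
R4 ← R4 + (16)·R2: [0, 0, 4, -4, -2, -12]
R5 ← R5 + (10)·R2: [0, 0, 4, -4, -2, -12]
R4 ← R4 − (2)·R3: [0, 0, 0, 0, 0, 0]
R5 ← R5 − (2)·R3: [0, 0, 0, 0, 0, 0]
3 nonzero rows, so rank(T) = 3.
T has 6 columns; by rank–nullity, nullity = 6 − 3 = 3.

3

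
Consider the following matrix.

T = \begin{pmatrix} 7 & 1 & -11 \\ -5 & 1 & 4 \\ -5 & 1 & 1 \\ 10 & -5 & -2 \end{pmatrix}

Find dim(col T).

Row reduce to echelon form.
R2 ← R2 + (5/7)·R1: [0, 12/7, -27/7]
R3 ← R3 + (5/7)·R1: [0, 12/7, -48/7]
R4 ← R4 − (10/7)·R1: [0, -45/7, 96/7]
R3 ← R3 − R2: [0, 0, -3]
R4 ← R4 + (15/4)·R2: [0, 0, -3/4]
R4 ← R4 − (1/4)·R3: [0, 0, 0]
Echelon form has 3 nonzero rows, so rank(T) = 3.
The column space has dimension equal to the rank: 3.

3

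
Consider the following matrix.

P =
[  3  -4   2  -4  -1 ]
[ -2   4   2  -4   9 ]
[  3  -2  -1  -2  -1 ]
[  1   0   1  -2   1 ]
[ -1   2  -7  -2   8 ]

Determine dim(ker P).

0

Row reduce to echelon form.
R2 ← R2 + (2/3)·R1: [0, 4/3, 10/3, -20/3, 25/3]
R3 ← R3 − R1: [0, 2, -3, 2, 0]
R4 ← R4 − (1/3)·R1: [0, 4/3, 1/3, -2/3, 4/3]
R5 ← R5 + (1/3)·R1: [0, 2/3, -19/3, -10/3, 23/3]
R3 ← R3 − (3/2)·R2: [0, 0, -8, 12, -25/2]
R4 ← R4 − R2: [0, 0, -3, 6, -7]
R5 ← R5 − (1/2)·R2: [0, 0, -8, 0, 7/2]
R4 ← R4 − (3/8)·R3: [0, 0, 0, 3/2, -37/16]
R5 ← R5 − R3: [0, 0, 0, -12, 16]
R5 ← R5 + (8)·R4: [0, 0, 0, 0, -5/2]
5 nonzero rows, so rank(P) = 5.
P has 5 columns; by rank–nullity, nullity = 5 − 5 = 0.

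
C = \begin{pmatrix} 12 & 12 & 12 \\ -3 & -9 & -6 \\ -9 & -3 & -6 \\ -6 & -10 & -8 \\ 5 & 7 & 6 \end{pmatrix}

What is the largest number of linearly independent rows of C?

Row reduce to echelon form.
R2 ← R2 + (1/4)·R1: [0, -6, -3]
R3 ← R3 + (3/4)·R1: [0, 6, 3]
R4 ← R4 + (1/2)·R1: [0, -4, -2]
R5 ← R5 − (5/12)·R1: [0, 2, 1]
R3 ← R3 + R2: [0, 0, 0]
R4 ← R4 − (2/3)·R2: [0, 0, 0]
R5 ← R5 + (1/3)·R2: [0, 0, 0]
Echelon form has 2 nonzero rows, so rank(C) = 2.
The rank gives the maximum number of linearly independent rows: 2.

2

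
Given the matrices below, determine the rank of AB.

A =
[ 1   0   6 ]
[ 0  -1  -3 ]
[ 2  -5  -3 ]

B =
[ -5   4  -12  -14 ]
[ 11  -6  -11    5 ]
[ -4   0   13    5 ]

First compute AB:
[[-29,   4,  66,  16],
 [  1,   6, -28, -20],
 [-53,  38,  -8, -68]]
Now row reduce the product.
R2 ← R2 + (1/29)·R1: [0, 178/29, -746/29, -564/29]
R3 ← R3 − (53/29)·R1: [0, 890/29, -3730/29, -2820/29]
R3 ← R3 − (5)·R2: [0, 0, 0, 0]
2 nonzero rows, so rank(AB) = 2.

2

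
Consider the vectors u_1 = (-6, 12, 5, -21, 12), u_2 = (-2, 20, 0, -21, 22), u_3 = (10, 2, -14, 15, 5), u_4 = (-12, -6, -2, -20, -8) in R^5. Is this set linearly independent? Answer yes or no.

Form the matrix with these vectors as rows and row reduce.
R2 ← R2 − (1/3)·R1: [0, 16, -5/3, -14, 18]
R3 ← R3 + (5/3)·R1: [0, 22, -17/3, -20, 25]
R4 ← R4 − (2)·R1: [0, -30, -12, 22, -32]
R3 ← R3 − (11/8)·R2: [0, 0, -27/8, -3/4, 1/4]
R4 ← R4 + (15/8)·R2: [0, 0, -121/8, -17/4, 7/4]
R4 ← R4 − (121/27)·R3: [0, 0, 0, -8/9, 17/27]
4 nonzero rows, so the 4 vectors span a space of dimension 4.
Since 4 = 4, the vectors are linearly independent.

yes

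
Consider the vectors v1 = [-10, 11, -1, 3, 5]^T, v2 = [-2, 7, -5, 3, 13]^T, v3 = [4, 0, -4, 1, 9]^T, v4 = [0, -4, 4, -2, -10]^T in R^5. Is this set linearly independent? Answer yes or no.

no

Form the matrix with these vectors as rows and row reduce.
R2 ← R2 − (1/5)·R1: [0, 24/5, -24/5, 12/5, 12]
R3 ← R3 + (2/5)·R1: [0, 22/5, -22/5, 11/5, 11]
R3 ← R3 − (11/12)·R2: [0, 0, 0, 0, 0]
R4 ← R4 + (5/6)·R2: [0, 0, 0, 0, 0]
2 nonzero rows, so the 4 vectors span a space of dimension 2.
Since 2 < 4, the vectors are linearly dependent.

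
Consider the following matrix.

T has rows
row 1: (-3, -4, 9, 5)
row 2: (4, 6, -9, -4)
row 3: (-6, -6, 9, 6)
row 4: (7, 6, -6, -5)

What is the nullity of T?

1

Row reduce to echelon form.
R2 ← R2 + (4/3)·R1: [0, 2/3, 3, 8/3]
R3 ← R3 − (2)·R1: [0, 2, -9, -4]
R4 ← R4 + (7/3)·R1: [0, -10/3, 15, 20/3]
R3 ← R3 − (3)·R2: [0, 0, -18, -12]
R4 ← R4 + (5)·R2: [0, 0, 30, 20]
R4 ← R4 + (5/3)·R3: [0, 0, 0, 0]
3 nonzero rows, so rank(T) = 3.
T has 4 columns; by rank–nullity, nullity = 4 − 3 = 1.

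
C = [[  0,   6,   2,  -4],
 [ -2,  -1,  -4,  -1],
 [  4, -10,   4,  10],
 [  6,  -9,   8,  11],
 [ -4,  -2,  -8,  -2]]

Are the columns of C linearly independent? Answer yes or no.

no

Row reduce C to echelon form.
Swap R1 ↔ R2
R3 ← R3 + (2)·R1: [0, -12, -4, 8]
R4 ← R4 + (3)·R1: [0, -12, -4, 8]
R5 ← R5 − (2)·R1: [0, 0, 0, 0]
R3 ← R3 + (2)·R2: [0, 0, 0, 0]
R4 ← R4 + (2)·R2: [0, 0, 0, 0]
2 pivots among 4 columns.
Only 2 < 4 pivot columns, so the columns are linearly dependent.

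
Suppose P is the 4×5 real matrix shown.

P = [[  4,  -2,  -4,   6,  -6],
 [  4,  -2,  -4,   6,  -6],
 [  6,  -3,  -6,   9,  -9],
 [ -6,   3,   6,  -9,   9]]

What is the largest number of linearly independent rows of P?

Row reduce to echelon form.
R2 ← R2 − R1: [0, 0, 0, 0, 0]
R3 ← R3 − (3/2)·R1: [0, 0, 0, 0, 0]
R4 ← R4 + (3/2)·R1: [0, 0, 0, 0, 0]
Echelon form has 1 nonzero row, so rank(P) = 1.
The rank gives the maximum number of linearly independent rows: 1.

1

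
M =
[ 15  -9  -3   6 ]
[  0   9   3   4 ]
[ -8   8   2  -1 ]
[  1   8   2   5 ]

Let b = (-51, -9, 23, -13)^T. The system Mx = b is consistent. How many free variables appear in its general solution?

Row reduce the augmented matrix [M | b].
R3 ← R3 + (8/15)·R1: [0, 16/5, 2/5, 11/5, -21/5]
R4 ← R4 − (1/15)·R1: [0, 43/5, 11/5, 23/5, -48/5]
R3 ← R3 − (16/45)·R2: [0, 0, -2/3, 7/9, -1]
R4 ← R4 − (43/45)·R2: [0, 0, -2/3, 7/9, -1]
R4 ← R4 − R3: [0, 0, 0, 0, 0]
The echelon form has 3 nonzero rows, and every pivot lies in the first 4 columns, so rank(M) = rank([M|b]) = 3.
The system is consistent.
Free variables = (unknowns) − (rank) = 4 − 3 = 1.

1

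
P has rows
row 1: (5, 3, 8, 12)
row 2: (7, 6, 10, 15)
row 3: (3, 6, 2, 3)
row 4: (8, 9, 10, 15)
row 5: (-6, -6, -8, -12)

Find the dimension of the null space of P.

2

Row reduce to echelon form.
R2 ← R2 − (7/5)·R1: [0, 9/5, -6/5, -9/5]
R3 ← R3 − (3/5)·R1: [0, 21/5, -14/5, -21/5]
R4 ← R4 − (8/5)·R1: [0, 21/5, -14/5, -21/5]
R5 ← R5 + (6/5)·R1: [0, -12/5, 8/5, 12/5]
R3 ← R3 − (7/3)·R2: [0, 0, 0, 0]
R4 ← R4 − (7/3)·R2: [0, 0, 0, 0]
R5 ← R5 + (4/3)·R2: [0, 0, 0, 0]
2 nonzero rows, so rank(P) = 2.
P has 4 columns; by rank–nullity, nullity = 4 − 2 = 2.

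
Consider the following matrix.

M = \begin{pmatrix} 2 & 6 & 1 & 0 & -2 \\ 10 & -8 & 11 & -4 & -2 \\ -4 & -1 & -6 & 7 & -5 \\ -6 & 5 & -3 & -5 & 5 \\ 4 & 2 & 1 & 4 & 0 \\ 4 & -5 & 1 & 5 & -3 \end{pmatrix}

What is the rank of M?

Row reduce to echelon form.
R2 ← R2 − (5)·R1: [0, -38, 6, -4, 8]
R3 ← R3 + (2)·R1: [0, 11, -4, 7, -9]
R4 ← R4 + (3)·R1: [0, 23, 0, -5, -1]
R5 ← R5 − (2)·R1: [0, -10, -1, 4, 4]
R6 ← R6 − (2)·R1: [0, -17, -1, 5, 1]
R3 ← R3 + (11/38)·R2: [0, 0, -43/19, 111/19, -127/19]
R4 ← R4 + (23/38)·R2: [0, 0, 69/19, -141/19, 73/19]
R5 ← R5 − (5/19)·R2: [0, 0, -49/19, 96/19, 36/19]
R6 ← R6 − (17/38)·R2: [0, 0, -70/19, 129/19, -49/19]
R4 ← R4 + (69/43)·R3: [0, 0, 0, 84/43, -296/43]
R5 ← R5 − (49/43)·R3: [0, 0, 0, -69/43, 409/43]
R6 ← R6 − (70/43)·R3: [0, 0, 0, -117/43, 357/43]
R5 ← R5 + (23/28)·R4: [0, 0, 0, 0, 27/7]
R6 ← R6 + (39/28)·R4: [0, 0, 0, 0, -9/7]
R6 ← R6 + (1/3)·R5: [0, 0, 0, 0, 0]
Echelon form has 5 nonzero rows, so rank(M) = 5.

5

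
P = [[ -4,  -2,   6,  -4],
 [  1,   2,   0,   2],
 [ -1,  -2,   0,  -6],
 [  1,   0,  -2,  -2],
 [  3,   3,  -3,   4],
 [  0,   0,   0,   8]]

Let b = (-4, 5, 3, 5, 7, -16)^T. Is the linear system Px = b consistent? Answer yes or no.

Row reduce the augmented matrix [P | b].
R2 ← R2 + (1/4)·R1: [0, 3/2, 3/2, 1, 4]
R3 ← R3 − (1/4)·R1: [0, -3/2, -3/2, -5, 4]
R4 ← R4 + (1/4)·R1: [0, -1/2, -1/2, -3, 4]
R5 ← R5 + (3/4)·R1: [0, 3/2, 3/2, 1, 4]
R3 ← R3 + R2: [0, 0, 0, -4, 8]
R4 ← R4 + (1/3)·R2: [0, 0, 0, -8/3, 16/3]
R5 ← R5 − R2: [0, 0, 0, 0, 0]
R4 ← R4 − (2/3)·R3: [0, 0, 0, 0, 0]
R6 ← R6 + (2)·R3: [0, 0, 0, 0, 0]
The echelon form has 3 nonzero rows, and every pivot lies in the first 4 columns, so rank(P) = rank([P|b]) = 3.
The system is consistent.

yes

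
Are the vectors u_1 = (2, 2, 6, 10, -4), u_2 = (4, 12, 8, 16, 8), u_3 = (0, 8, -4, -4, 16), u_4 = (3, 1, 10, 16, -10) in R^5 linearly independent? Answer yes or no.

no

Form the matrix with these vectors as rows and row reduce.
R2 ← R2 − (2)·R1: [0, 8, -4, -4, 16]
R4 ← R4 − (3/2)·R1: [0, -2, 1, 1, -4]
R3 ← R3 − R2: [0, 0, 0, 0, 0]
R4 ← R4 + (1/4)·R2: [0, 0, 0, 0, 0]
2 nonzero rows, so the 4 vectors span a space of dimension 2.
Since 2 < 4, the vectors are linearly dependent.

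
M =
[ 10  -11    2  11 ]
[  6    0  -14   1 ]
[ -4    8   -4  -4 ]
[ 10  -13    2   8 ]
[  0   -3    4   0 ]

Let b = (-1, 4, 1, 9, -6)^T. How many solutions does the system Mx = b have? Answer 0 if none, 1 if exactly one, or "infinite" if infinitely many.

0

Row reduce the augmented matrix [M | b].
R2 ← R2 − (3/5)·R1: [0, 33/5, -76/5, -28/5, 23/5]
R3 ← R3 + (2/5)·R1: [0, 18/5, -16/5, 2/5, 3/5]
R4 ← R4 − R1: [0, -2, 0, -3, 10]
R3 ← R3 − (6/11)·R2: [0, 0, 56/11, 38/11, -21/11]
R4 ← R4 + (10/33)·R2: [0, 0, -152/33, -155/33, 376/33]
R5 ← R5 + (5/11)·R2: [0, 0, -32/11, -28/11, -43/11]
R4 ← R4 + (19/21)·R3: [0, 0, 0, -11/7, 29/3]
R5 ← R5 + (4/7)·R3: [0, 0, 0, -4/7, -5]
R5 ← R5 − (4/11)·R4: [0, 0, 0, 0, -281/33]
The echelon form has 5 nonzero rows; the last pivot sits in the augmented column, so rank(M) = 4 but rank([M|b]) = 5.
Since the ranks differ, the system is inconsistent.
It has no solutions.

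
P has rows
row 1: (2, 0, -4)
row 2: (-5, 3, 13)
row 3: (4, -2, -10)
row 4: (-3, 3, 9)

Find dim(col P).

2

Row reduce to echelon form.
R2 ← R2 + (5/2)·R1: [0, 3, 3]
R3 ← R3 − (2)·R1: [0, -2, -2]
R4 ← R4 + (3/2)·R1: [0, 3, 3]
R3 ← R3 + (2/3)·R2: [0, 0, 0]
R4 ← R4 − R2: [0, 0, 0]
Echelon form has 2 nonzero rows, so rank(P) = 2.
The column space has dimension equal to the rank: 2.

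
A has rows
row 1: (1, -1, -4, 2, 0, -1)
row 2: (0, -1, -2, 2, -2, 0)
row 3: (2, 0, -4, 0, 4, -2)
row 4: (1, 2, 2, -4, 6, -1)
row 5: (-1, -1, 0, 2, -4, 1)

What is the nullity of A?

4

Row reduce to echelon form.
R3 ← R3 − (2)·R1: [0, 2, 4, -4, 4, 0]
R4 ← R4 − R1: [0, 3, 6, -6, 6, 0]
R5 ← R5 + R1: [0, -2, -4, 4, -4, 0]
R3 ← R3 + (2)·R2: [0, 0, 0, 0, 0, 0]
R4 ← R4 + (3)·R2: [0, 0, 0, 0, 0, 0]
R5 ← R5 − (2)·R2: [0, 0, 0, 0, 0, 0]
2 nonzero rows, so rank(A) = 2.
A has 6 columns; by rank–nullity, nullity = 6 − 2 = 4.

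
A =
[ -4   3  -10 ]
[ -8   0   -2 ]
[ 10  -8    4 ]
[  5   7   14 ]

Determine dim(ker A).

0

Row reduce to echelon form.
R2 ← R2 − (2)·R1: [0, -6, 18]
R3 ← R3 + (5/2)·R1: [0, -1/2, -21]
R4 ← R4 + (5/4)·R1: [0, 43/4, 3/2]
R3 ← R3 − (1/12)·R2: [0, 0, -45/2]
R4 ← R4 + (43/24)·R2: [0, 0, 135/4]
R4 ← R4 + (3/2)·R3: [0, 0, 0]
3 nonzero rows, so rank(A) = 3.
A has 3 columns; by rank–nullity, nullity = 3 − 3 = 0.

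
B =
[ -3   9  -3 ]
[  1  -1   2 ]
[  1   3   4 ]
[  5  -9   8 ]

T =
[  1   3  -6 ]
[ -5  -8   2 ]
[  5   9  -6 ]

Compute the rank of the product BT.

2

First compute BT:
[[-63, -108,  54],
 [ 16,  29, -20],
 [  6,  15, -24],
 [ 90, 159, -96]]
Now row reduce the product.
R2 ← R2 + (16/63)·R1: [0, 11/7, -44/7]
R3 ← R3 + (2/21)·R1: [0, 33/7, -132/7]
R4 ← R4 + (10/7)·R1: [0, 33/7, -132/7]
R3 ← R3 − (3)·R2: [0, 0, 0]
R4 ← R4 − (3)·R2: [0, 0, 0]
2 nonzero rows, so rank(BT) = 2.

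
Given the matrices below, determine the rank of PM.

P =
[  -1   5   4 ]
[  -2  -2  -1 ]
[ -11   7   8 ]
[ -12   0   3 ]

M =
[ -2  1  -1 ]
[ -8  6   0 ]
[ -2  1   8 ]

First compute PM:
[[-46,  33,  33],
 [ 22, -15,  -6],
 [-50,  39,  75],
 [ 18,  -9,  36]]
Now row reduce the product.
R2 ← R2 + (11/23)·R1: [0, 18/23, 225/23]
R3 ← R3 − (25/23)·R1: [0, 72/23, 900/23]
R4 ← R4 + (9/23)·R1: [0, 90/23, 1125/23]
R3 ← R3 − (4)·R2: [0, 0, 0]
R4 ← R4 − (5)·R2: [0, 0, 0]
2 nonzero rows, so rank(PM) = 2.

2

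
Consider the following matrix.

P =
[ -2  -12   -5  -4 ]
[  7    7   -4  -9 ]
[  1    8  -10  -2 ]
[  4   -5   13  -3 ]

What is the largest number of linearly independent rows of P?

Row reduce to echelon form.
R2 ← R2 + (7/2)·R1: [0, -35, -43/2, -23]
R3 ← R3 + (1/2)·R1: [0, 2, -25/2, -4]
R4 ← R4 + (2)·R1: [0, -29, 3, -11]
R3 ← R3 + (2/35)·R2: [0, 0, -961/70, -186/35]
R4 ← R4 − (29/35)·R2: [0, 0, 1457/70, 282/35]
R4 ← R4 + (47/31)·R3: [0, 0, 0, 0]
Echelon form has 3 nonzero rows, so rank(P) = 3.
The rank gives the maximum number of linearly independent rows: 3.

3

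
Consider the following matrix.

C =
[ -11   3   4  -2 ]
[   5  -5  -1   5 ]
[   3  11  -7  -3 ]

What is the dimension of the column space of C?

Row reduce to echelon form.
R2 ← R2 + (5/11)·R1: [0, -40/11, 9/11, 45/11]
R3 ← R3 + (3/11)·R1: [0, 130/11, -65/11, -39/11]
R3 ← R3 + (13/4)·R2: [0, 0, -13/4, 39/4]
Echelon form has 3 nonzero rows, so rank(C) = 3.
The column space has dimension equal to the rank: 3.

3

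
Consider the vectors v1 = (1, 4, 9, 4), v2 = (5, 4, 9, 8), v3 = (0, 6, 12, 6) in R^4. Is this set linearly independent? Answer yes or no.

yes

Form the matrix with these vectors as rows and row reduce.
R2 ← R2 − (5)·R1: [0, -16, -36, -12]
R3 ← R3 + (3/8)·R2: [0, 0, -3/2, 3/2]
3 nonzero rows, so the 3 vectors span a space of dimension 3.
Since 3 = 3, the vectors are linearly independent.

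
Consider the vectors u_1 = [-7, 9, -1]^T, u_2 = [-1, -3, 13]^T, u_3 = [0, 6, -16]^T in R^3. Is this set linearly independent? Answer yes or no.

Form the matrix with these vectors as rows and row reduce.
R2 ← R2 − (1/7)·R1: [0, -30/7, 92/7]
R3 ← R3 + (7/5)·R2: [0, 0, 12/5]
3 nonzero rows, so the 3 vectors span a space of dimension 3.
Since 3 = 3, the vectors are linearly independent.

yes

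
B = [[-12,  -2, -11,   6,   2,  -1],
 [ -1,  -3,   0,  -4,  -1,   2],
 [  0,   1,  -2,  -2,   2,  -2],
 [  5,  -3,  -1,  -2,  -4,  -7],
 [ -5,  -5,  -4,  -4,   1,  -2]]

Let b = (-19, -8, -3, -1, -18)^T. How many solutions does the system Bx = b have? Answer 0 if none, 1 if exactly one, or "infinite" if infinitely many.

infinite

Row reduce the augmented matrix [B | b].
R2 ← R2 − (1/12)·R1: [0, -17/6, 11/12, -9/2, -7/6, 25/12, -77/12]
R4 ← R4 + (5/12)·R1: [0, -23/6, -67/12, 1/2, -19/6, -89/12, -107/12]
R5 ← R5 − (5/12)·R1: [0, -25/6, 7/12, -13/2, 1/6, -19/12, -121/12]
R3 ← R3 + (6/17)·R2: [0, 0, -57/34, -61/17, 27/17, -43/34, -179/34]
R4 ← R4 − (23/17)·R2: [0, 0, -116/17, 112/17, -27/17, -174/17, -4/17]
R5 ← R5 − (25/17)·R2: [0, 0, -13/17, 2/17, 32/17, -79/17, -11/17]
R4 ← R4 − (232/57)·R3: [0, 0, 0, 1208/57, -153/19, -290/57, 1208/57]
R5 ← R5 − (26/57)·R3: [0, 0, 0, 100/57, 22/19, -232/57, 100/57]
R5 ← R5 − (25/302)·R4: [0, 0, 0, 0, 551/302, -551/151, 0]
The echelon form has 5 nonzero rows, and every pivot lies in the first 6 columns, so rank(B) = rank([B|b]) = 5.
The system is consistent.
rank = 5 < 6 unknowns, so there are infinitely many solutions.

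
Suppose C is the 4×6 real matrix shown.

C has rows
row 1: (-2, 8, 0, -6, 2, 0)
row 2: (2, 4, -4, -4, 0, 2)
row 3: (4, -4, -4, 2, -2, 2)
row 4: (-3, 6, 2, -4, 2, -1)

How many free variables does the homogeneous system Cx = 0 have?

4

Row reduce to echelon form.
R2 ← R2 + R1: [0, 12, -4, -10, 2, 2]
R3 ← R3 + (2)·R1: [0, 12, -4, -10, 2, 2]
R4 ← R4 − (3/2)·R1: [0, -6, 2, 5, -1, -1]
R3 ← R3 − R2: [0, 0, 0, 0, 0, 0]
R4 ← R4 + (1/2)·R2: [0, 0, 0, 0, 0, 0]
2 nonzero rows, so rank(C) = 2.
C has 6 columns; by rank–nullity, nullity = 6 − 2 = 4.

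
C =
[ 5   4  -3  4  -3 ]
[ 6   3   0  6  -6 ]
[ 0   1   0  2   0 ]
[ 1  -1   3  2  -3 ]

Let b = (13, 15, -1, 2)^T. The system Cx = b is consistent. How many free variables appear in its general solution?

Row reduce the augmented matrix [C | b].
R2 ← R2 − (6/5)·R1: [0, -9/5, 18/5, 6/5, -12/5, -3/5]
R4 ← R4 − (1/5)·R1: [0, -9/5, 18/5, 6/5, -12/5, -3/5]
R3 ← R3 + (5/9)·R2: [0, 0, 2, 8/3, -4/3, -4/3]
R4 ← R4 − R2: [0, 0, 0, 0, 0, 0]
The echelon form has 3 nonzero rows, and every pivot lies in the first 5 columns, so rank(C) = rank([C|b]) = 3.
The system is consistent.
Free variables = (unknowns) − (rank) = 5 − 3 = 2.

2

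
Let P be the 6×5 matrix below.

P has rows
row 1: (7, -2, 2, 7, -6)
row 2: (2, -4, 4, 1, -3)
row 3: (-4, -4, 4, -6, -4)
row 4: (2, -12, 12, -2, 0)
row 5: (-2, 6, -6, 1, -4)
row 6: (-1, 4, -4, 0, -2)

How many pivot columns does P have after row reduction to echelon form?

Row reduce to echelon form.
R2 ← R2 − (2/7)·R1: [0, -24/7, 24/7, -1, -9/7]
R3 ← R3 + (4/7)·R1: [0, -36/7, 36/7, -2, -52/7]
R4 ← R4 − (2/7)·R1: [0, -80/7, 80/7, -4, 12/7]
R5 ← R5 + (2/7)·R1: [0, 38/7, -38/7, 3, -40/7]
R6 ← R6 + (1/7)·R1: [0, 26/7, -26/7, 1, -20/7]
R3 ← R3 − (3/2)·R2: [0, 0, 0, -1/2, -11/2]
R4 ← R4 − (10/3)·R2: [0, 0, 0, -2/3, 6]
R5 ← R5 + (19/12)·R2: [0, 0, 0, 17/12, -31/4]
R6 ← R6 + (13/12)·R2: [0, 0, 0, -1/12, -17/4]
R4 ← R4 − (4/3)·R3: [0, 0, 0, 0, 40/3]
R5 ← R5 + (17/6)·R3: [0, 0, 0, 0, -70/3]
R6 ← R6 − (1/6)·R3: [0, 0, 0, 0, -10/3]
R5 ← R5 + (7/4)·R4: [0, 0, 0, 0, 0]
R6 ← R6 + (1/4)·R4: [0, 0, 0, 0, 0]
Echelon form has 4 nonzero rows, so rank(P) = 4.
Each nonzero row contributes one pivot column: 4 pivot columns.

4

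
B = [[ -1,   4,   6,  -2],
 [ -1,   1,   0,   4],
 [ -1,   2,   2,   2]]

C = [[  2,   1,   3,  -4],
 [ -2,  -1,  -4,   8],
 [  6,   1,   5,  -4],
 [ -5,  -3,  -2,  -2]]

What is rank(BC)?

First compute BC:
[[ 36,   7,  15,  16],
 [-24, -14, -15,   4],
 [ -4,  -7,  -5,   8]]
Now row reduce the product.
R2 ← R2 + (2/3)·R1: [0, -28/3, -5, 44/3]
R3 ← R3 + (1/9)·R1: [0, -56/9, -10/3, 88/9]
R3 ← R3 − (2/3)·R2: [0, 0, 0, 0]
2 nonzero rows, so rank(BC) = 2.

2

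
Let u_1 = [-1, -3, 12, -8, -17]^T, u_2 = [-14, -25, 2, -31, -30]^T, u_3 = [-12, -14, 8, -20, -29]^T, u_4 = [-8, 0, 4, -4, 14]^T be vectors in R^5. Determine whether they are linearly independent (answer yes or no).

yes

Form the matrix with these vectors as rows and row reduce.
R2 ← R2 − (14)·R1: [0, 17, -166, 81, 208]
R3 ← R3 − (12)·R1: [0, 22, -136, 76, 175]
R4 ← R4 − (8)·R1: [0, 24, -92, 60, 150]
R3 ← R3 − (22/17)·R2: [0, 0, 1340/17, -490/17, -1601/17]
R4 ← R4 − (24/17)·R2: [0, 0, 2420/17, -924/17, -2442/17]
R4 ← R4 − (121/67)·R3: [0, 0, 0, -154/67, 1771/67]
4 nonzero rows, so the 4 vectors span a space of dimension 4.
Since 4 = 4, the vectors are linearly independent.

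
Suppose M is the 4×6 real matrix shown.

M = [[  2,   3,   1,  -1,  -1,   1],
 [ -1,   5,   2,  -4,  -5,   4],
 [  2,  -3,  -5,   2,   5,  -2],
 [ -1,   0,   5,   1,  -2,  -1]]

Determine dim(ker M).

3

Row reduce to echelon form.
R2 ← R2 + (1/2)·R1: [0, 13/2, 5/2, -9/2, -11/2, 9/2]
R3 ← R3 − R1: [0, -6, -6, 3, 6, -3]
R4 ← R4 + (1/2)·R1: [0, 3/2, 11/2, 1/2, -5/2, -1/2]
R3 ← R3 + (12/13)·R2: [0, 0, -48/13, -15/13, 12/13, 15/13]
R4 ← R4 − (3/13)·R2: [0, 0, 64/13, 20/13, -16/13, -20/13]
R4 ← R4 + (4/3)·R3: [0, 0, 0, 0, 0, 0]
3 nonzero rows, so rank(M) = 3.
M has 6 columns; by rank–nullity, nullity = 6 − 3 = 3.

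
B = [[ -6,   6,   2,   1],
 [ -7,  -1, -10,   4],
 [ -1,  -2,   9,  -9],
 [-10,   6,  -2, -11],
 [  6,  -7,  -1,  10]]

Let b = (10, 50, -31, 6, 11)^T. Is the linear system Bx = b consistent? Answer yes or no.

Row reduce the augmented matrix [B | b].
R2 ← R2 − (7/6)·R1: [0, -8, -37/3, 17/6, 115/3]
R3 ← R3 − (1/6)·R1: [0, -3, 26/3, -55/6, -98/3]
R4 ← R4 − (5/3)·R1: [0, -4, -16/3, -38/3, -32/3]
R5 ← R5 + R1: [0, -1, 1, 11, 21]
R3 ← R3 − (3/8)·R2: [0, 0, 319/24, -491/48, -1129/24]
R4 ← R4 − (1/2)·R2: [0, 0, 5/6, -169/12, -179/6]
R5 ← R5 − (1/8)·R2: [0, 0, 61/24, 511/48, 389/24]
R4 ← R4 − (20/319)·R3: [0, 0, 0, -4288/319, -8576/319]
R5 ← R5 − (61/319)·R3: [0, 0, 0, 4020/319, 8040/319]
R5 ← R5 + (15/16)·R4: [0, 0, 0, 0, 0]
The echelon form has 4 nonzero rows, and every pivot lies in the first 4 columns, so rank(B) = rank([B|b]) = 4.
The system is consistent.

yes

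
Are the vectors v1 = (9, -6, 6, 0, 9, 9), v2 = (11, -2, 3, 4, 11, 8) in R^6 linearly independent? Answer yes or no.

Form the matrix with these vectors as rows and row reduce.
R2 ← R2 − (11/9)·R1: [0, 16/3, -13/3, 4, 0, -3]
2 nonzero rows, so the 2 vectors span a space of dimension 2.
Since 2 = 2, the vectors are linearly independent.

yes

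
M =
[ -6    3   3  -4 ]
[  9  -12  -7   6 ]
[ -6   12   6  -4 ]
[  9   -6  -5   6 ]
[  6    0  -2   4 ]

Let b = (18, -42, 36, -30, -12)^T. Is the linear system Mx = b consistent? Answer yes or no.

yes

Row reduce the augmented matrix [M | b].
R2 ← R2 + (3/2)·R1: [0, -15/2, -5/2, 0, -15]
R3 ← R3 − R1: [0, 9, 3, 0, 18]
R4 ← R4 + (3/2)·R1: [0, -3/2, -1/2, 0, -3]
R5 ← R5 + R1: [0, 3, 1, 0, 6]
R3 ← R3 + (6/5)·R2: [0, 0, 0, 0, 0]
R4 ← R4 − (1/5)·R2: [0, 0, 0, 0, 0]
R5 ← R5 + (2/5)·R2: [0, 0, 0, 0, 0]
The echelon form has 2 nonzero rows, and every pivot lies in the first 4 columns, so rank(M) = rank([M|b]) = 2.
The system is consistent.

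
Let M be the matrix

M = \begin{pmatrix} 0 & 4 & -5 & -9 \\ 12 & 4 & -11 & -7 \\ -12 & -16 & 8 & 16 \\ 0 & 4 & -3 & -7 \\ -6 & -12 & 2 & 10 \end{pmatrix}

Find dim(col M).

3

Row reduce to echelon form.
Swap R1 ↔ R2
R3 ← R3 + R1: [0, -12, -3, 9]
R5 ← R5 + (1/2)·R1: [0, -10, -7/2, 13/2]
R3 ← R3 + (3)·R2: [0, 0, -18, -18]
R4 ← R4 − R2: [0, 0, 2, 2]
R5 ← R5 + (5/2)·R2: [0, 0, -16, -16]
R4 ← R4 + (1/9)·R3: [0, 0, 0, 0]
R5 ← R5 − (8/9)·R3: [0, 0, 0, 0]
Echelon form has 3 nonzero rows, so rank(M) = 3.
The column space has dimension equal to the rank: 3.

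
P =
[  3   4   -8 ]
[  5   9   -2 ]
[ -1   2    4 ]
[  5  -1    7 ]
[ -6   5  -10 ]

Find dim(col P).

Row reduce to echelon form.
R2 ← R2 − (5/3)·R1: [0, 7/3, 34/3]
R3 ← R3 + (1/3)·R1: [0, 10/3, 4/3]
R4 ← R4 − (5/3)·R1: [0, -23/3, 61/3]
R5 ← R5 + (2)·R1: [0, 13, -26]
R3 ← R3 − (10/7)·R2: [0, 0, -104/7]
R4 ← R4 + (23/7)·R2: [0, 0, 403/7]
R5 ← R5 − (39/7)·R2: [0, 0, -624/7]
R4 ← R4 + (31/8)·R3: [0, 0, 0]
R5 ← R5 − (6)·R3: [0, 0, 0]
Echelon form has 3 nonzero rows, so rank(P) = 3.
The column space has dimension equal to the rank: 3.

3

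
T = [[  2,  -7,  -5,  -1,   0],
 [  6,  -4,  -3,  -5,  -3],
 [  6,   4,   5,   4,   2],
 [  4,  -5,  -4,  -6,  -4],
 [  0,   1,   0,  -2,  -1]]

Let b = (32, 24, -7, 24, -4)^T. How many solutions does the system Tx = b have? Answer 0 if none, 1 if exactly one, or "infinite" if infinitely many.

Row reduce the augmented matrix [T | b].
R2 ← R2 − (3)·R1: [0, 17, 12, -2, -3, -72]
R3 ← R3 − (3)·R1: [0, 25, 20, 7, 2, -103]
R4 ← R4 − (2)·R1: [0, 9, 6, -4, -4, -40]
R3 ← R3 − (25/17)·R2: [0, 0, 40/17, 169/17, 109/17, 49/17]
R4 ← R4 − (9/17)·R2: [0, 0, -6/17, -50/17, -41/17, -32/17]
R5 ← R5 − (1/17)·R2: [0, 0, -12/17, -32/17, -14/17, 4/17]
R4 ← R4 + (3/20)·R3: [0, 0, 0, -29/20, -29/20, -29/20]
R5 ← R5 + (3/10)·R3: [0, 0, 0, 11/10, 11/10, 11/10]
R5 ← R5 + (22/29)·R4: [0, 0, 0, 0, 0, 0]
The echelon form has 4 nonzero rows, and every pivot lies in the first 5 columns, so rank(T) = rank([T|b]) = 4.
The system is consistent.
rank = 4 < 5 unknowns, so there are infinitely many solutions.

infinite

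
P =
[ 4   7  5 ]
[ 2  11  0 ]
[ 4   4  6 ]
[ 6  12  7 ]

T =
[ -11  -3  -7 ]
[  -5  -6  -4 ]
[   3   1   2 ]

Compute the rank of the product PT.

First compute PT:
[[-64, -49, -46],
 [-77, -72, -58],
 [-46, -30, -32],
 [-105, -83, -76]]
Now row reduce the product.
R2 ← R2 − (77/64)·R1: [0, -835/64, -85/32]
R3 ← R3 − (23/32)·R1: [0, 167/32, 17/16]
R4 ← R4 − (105/64)·R1: [0, -167/64, -17/32]
R3 ← R3 + (2/5)·R2: [0, 0, 0]
R4 ← R4 − (1/5)·R2: [0, 0, 0]
2 nonzero rows, so rank(PT) = 2.

2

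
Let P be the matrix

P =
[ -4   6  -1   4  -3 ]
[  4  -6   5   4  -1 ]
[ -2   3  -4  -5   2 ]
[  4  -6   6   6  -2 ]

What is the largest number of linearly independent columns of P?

Row reduce to echelon form.
R2 ← R2 + R1: [0, 0, 4, 8, -4]
R3 ← R3 − (1/2)·R1: [0, 0, -7/2, -7, 7/2]
R4 ← R4 + R1: [0, 0, 5, 10, -5]
R3 ← R3 + (7/8)·R2: [0, 0, 0, 0, 0]
R4 ← R4 − (5/4)·R2: [0, 0, 0, 0, 0]
Echelon form has 2 nonzero rows, so rank(P) = 2.
The rank gives the maximum number of linearly independent columns: 2.

2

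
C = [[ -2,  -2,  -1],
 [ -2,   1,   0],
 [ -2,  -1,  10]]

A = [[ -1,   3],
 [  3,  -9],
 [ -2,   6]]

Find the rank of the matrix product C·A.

1

First compute CA:
[[ -2,   6],
 [  5, -15],
 [-21,  63]]
Now row reduce the product.
R2 ← R2 + (5/2)·R1: [0, 0]
R3 ← R3 − (21/2)·R1: [0, 0]
1 nonzero row, so rank(CA) = 1.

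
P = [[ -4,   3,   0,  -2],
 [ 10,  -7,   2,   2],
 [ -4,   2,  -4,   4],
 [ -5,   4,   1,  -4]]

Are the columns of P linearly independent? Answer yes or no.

Row reduce P to echelon form.
R2 ← R2 + (5/2)·R1: [0, 1/2, 2, -3]
R3 ← R3 − R1: [0, -1, -4, 6]
R4 ← R4 − (5/4)·R1: [0, 1/4, 1, -3/2]
R3 ← R3 + (2)·R2: [0, 0, 0, 0]
R4 ← R4 − (1/2)·R2: [0, 0, 0, 0]
2 pivots among 4 columns.
Only 2 < 4 pivot columns, so the columns are linearly dependent.

no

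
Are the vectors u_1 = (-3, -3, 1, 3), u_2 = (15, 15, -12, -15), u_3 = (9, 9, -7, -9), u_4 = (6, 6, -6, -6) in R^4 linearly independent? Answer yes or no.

Form the matrix with these vectors as rows and row reduce.
R2 ← R2 + (5)·R1: [0, 0, -7, 0]
R3 ← R3 + (3)·R1: [0, 0, -4, 0]
R4 ← R4 + (2)·R1: [0, 0, -4, 0]
R3 ← R3 − (4/7)·R2: [0, 0, 0, 0]
R4 ← R4 − (4/7)·R2: [0, 0, 0, 0]
2 nonzero rows, so the 4 vectors span a space of dimension 2.
Since 2 < 4, the vectors are linearly dependent.

no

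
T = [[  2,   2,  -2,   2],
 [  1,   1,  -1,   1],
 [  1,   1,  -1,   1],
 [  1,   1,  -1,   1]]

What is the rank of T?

1

Row reduce to echelon form.
R2 ← R2 − (1/2)·R1: [0, 0, 0, 0]
R3 ← R3 − (1/2)·R1: [0, 0, 0, 0]
R4 ← R4 − (1/2)·R1: [0, 0, 0, 0]
Echelon form has 1 nonzero row, so rank(T) = 1.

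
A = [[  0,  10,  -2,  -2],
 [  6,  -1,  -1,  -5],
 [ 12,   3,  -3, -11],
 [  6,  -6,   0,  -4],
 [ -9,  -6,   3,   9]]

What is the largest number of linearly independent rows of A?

Row reduce to echelon form.
Swap R1 ↔ R2
R3 ← R3 − (2)·R1: [0, 5, -1, -1]
R4 ← R4 − R1: [0, -5, 1, 1]
R5 ← R5 + (3/2)·R1: [0, -15/2, 3/2, 3/2]
R3 ← R3 − (1/2)·R2: [0, 0, 0, 0]
R4 ← R4 + (1/2)·R2: [0, 0, 0, 0]
R5 ← R5 + (3/4)·R2: [0, 0, 0, 0]
Echelon form has 2 nonzero rows, so rank(A) = 2.
The rank gives the maximum number of linearly independent rows: 2.

2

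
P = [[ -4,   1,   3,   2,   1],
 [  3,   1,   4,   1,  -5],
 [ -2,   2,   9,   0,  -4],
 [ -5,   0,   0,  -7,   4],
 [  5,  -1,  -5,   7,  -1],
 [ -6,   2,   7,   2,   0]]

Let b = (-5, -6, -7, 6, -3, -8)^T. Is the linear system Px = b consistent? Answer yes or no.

Row reduce the augmented matrix [P | b].
R2 ← R2 + (3/4)·R1: [0, 7/4, 25/4, 5/2, -17/4, -39/4]
R3 ← R3 − (1/2)·R1: [0, 3/2, 15/2, -1, -9/2, -9/2]
R4 ← R4 − (5/4)·R1: [0, -5/4, -15/4, -19/2, 11/4, 49/4]
R5 ← R5 + (5/4)·R1: [0, 1/4, -5/4, 19/2, 1/4, -37/4]
R6 ← R6 − (3/2)·R1: [0, 1/2, 5/2, -1, -3/2, -1/2]
R3 ← R3 − (6/7)·R2: [0, 0, 15/7, -22/7, -6/7, 27/7]
R4 ← R4 + (5/7)·R2: [0, 0, 5/7, -54/7, -2/7, 37/7]
R5 ← R5 − (1/7)·R2: [0, 0, -15/7, 64/7, 6/7, -55/7]
R6 ← R6 − (2/7)·R2: [0, 0, 5/7, -12/7, -2/7, 16/7]
R4 ← R4 − (1/3)·R3: [0, 0, 0, -20/3, 0, 4]
R5 ← R5 + R3: [0, 0, 0, 6, 0, -4]
R6 ← R6 − (1/3)·R3: [0, 0, 0, -2/3, 0, 1]
R5 ← R5 + (9/10)·R4: [0, 0, 0, 0, 0, -2/5]
R6 ← R6 − (1/10)·R4: [0, 0, 0, 0, 0, 3/5]
R6 ← R6 + (3/2)·R5: [0, 0, 0, 0, 0, 0]
The echelon form has 5 nonzero rows; the last pivot sits in the augmented column, so rank(P) = 4 but rank([P|b]) = 5.
Since the ranks differ, the system is inconsistent.

no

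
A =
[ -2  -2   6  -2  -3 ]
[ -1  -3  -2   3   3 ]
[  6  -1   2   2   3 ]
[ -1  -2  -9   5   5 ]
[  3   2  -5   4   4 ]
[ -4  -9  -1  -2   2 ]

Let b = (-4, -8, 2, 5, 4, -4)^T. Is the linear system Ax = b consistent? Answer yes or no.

no

Row reduce the augmented matrix [A | b].
R2 ← R2 − (1/2)·R1: [0, -2, -5, 4, 9/2, -6]
R3 ← R3 + (3)·R1: [0, -7, 20, -4, -6, -10]
R4 ← R4 − (1/2)·R1: [0, -1, -12, 6, 13/2, 7]
R5 ← R5 + (3/2)·R1: [0, -1, 4, 1, -1/2, -2]
R6 ← R6 − (2)·R1: [0, -5, -13, 2, 8, 4]
R3 ← R3 − (7/2)·R2: [0, 0, 75/2, -18, -87/4, 11]
R4 ← R4 − (1/2)·R2: [0, 0, -19/2, 4, 17/4, 10]
R5 ← R5 − (1/2)·R2: [0, 0, 13/2, -1, -11/4, 1]
R6 ← R6 − (5/2)·R2: [0, 0, -1/2, -8, -13/4, 19]
R4 ← R4 + (19/75)·R3: [0, 0, 0, -14/25, -63/50, 959/75]
R5 ← R5 − (13/75)·R3: [0, 0, 0, 53/25, 51/50, -68/75]
R6 ← R6 + (1/75)·R3: [0, 0, 0, -206/25, -177/50, 1436/75]
R5 ← R5 + (53/14)·R4: [0, 0, 0, 0, -15/4, 95/2]
R6 ← R6 − (103/7)·R4: [0, 0, 0, 0, 15, -169]
R6 ← R6 + (4)·R5: [0, 0, 0, 0, 0, 21]
The echelon form has 6 nonzero rows; the last pivot sits in the augmented column, so rank(A) = 5 but rank([A|b]) = 6.
Since the ranks differ, the system is inconsistent.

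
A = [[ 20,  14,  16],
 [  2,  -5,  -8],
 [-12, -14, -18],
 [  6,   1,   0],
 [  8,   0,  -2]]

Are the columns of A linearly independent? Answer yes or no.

no

Row reduce A to echelon form.
R2 ← R2 − (1/10)·R1: [0, -32/5, -48/5]
R3 ← R3 + (3/5)·R1: [0, -28/5, -42/5]
R4 ← R4 − (3/10)·R1: [0, -16/5, -24/5]
R5 ← R5 − (2/5)·R1: [0, -28/5, -42/5]
R3 ← R3 − (7/8)·R2: [0, 0, 0]
R4 ← R4 − (1/2)·R2: [0, 0, 0]
R5 ← R5 − (7/8)·R2: [0, 0, 0]
2 pivots among 3 columns.
Only 2 < 3 pivot columns, so the columns are linearly dependent.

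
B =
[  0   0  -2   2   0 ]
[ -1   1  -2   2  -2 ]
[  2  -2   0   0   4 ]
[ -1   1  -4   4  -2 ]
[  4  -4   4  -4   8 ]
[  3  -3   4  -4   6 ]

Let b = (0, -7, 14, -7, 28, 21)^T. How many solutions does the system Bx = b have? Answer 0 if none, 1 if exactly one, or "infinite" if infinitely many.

Row reduce the augmented matrix [B | b].
Swap R1 ↔ R2
R3 ← R3 + (2)·R1: [0, 0, -4, 4, 0, 0]
R4 ← R4 − R1: [0, 0, -2, 2, 0, 0]
R5 ← R5 + (4)·R1: [0, 0, -4, 4, 0, 0]
R6 ← R6 + (3)·R1: [0, 0, -2, 2, 0, 0]
R3 ← R3 − (2)·R2: [0, 0, 0, 0, 0, 0]
R4 ← R4 − R2: [0, 0, 0, 0, 0, 0]
R5 ← R5 − (2)·R2: [0, 0, 0, 0, 0, 0]
R6 ← R6 − R2: [0, 0, 0, 0, 0, 0]
The echelon form has 2 nonzero rows, and every pivot lies in the first 5 columns, so rank(B) = rank([B|b]) = 2.
The system is consistent.
rank = 2 < 5 unknowns, so there are infinitely many solutions.

infinite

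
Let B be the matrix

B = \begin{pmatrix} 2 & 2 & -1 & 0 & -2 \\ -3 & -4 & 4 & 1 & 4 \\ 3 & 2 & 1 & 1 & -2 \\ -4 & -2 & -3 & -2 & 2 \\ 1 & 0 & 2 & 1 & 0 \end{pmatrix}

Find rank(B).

2

Row reduce to echelon form.
R2 ← R2 + (3/2)·R1: [0, -1, 5/2, 1, 1]
R3 ← R3 − (3/2)·R1: [0, -1, 5/2, 1, 1]
R4 ← R4 + (2)·R1: [0, 2, -5, -2, -2]
R5 ← R5 − (1/2)·R1: [0, -1, 5/2, 1, 1]
R3 ← R3 − R2: [0, 0, 0, 0, 0]
R4 ← R4 + (2)·R2: [0, 0, 0, 0, 0]
R5 ← R5 − R2: [0, 0, 0, 0, 0]
Echelon form has 2 nonzero rows, so rank(B) = 2.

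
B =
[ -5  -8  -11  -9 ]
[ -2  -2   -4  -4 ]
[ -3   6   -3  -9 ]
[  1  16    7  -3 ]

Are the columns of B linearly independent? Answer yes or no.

Row reduce B to echelon form.
R2 ← R2 − (2/5)·R1: [0, 6/5, 2/5, -2/5]
R3 ← R3 − (3/5)·R1: [0, 54/5, 18/5, -18/5]
R4 ← R4 + (1/5)·R1: [0, 72/5, 24/5, -24/5]
R3 ← R3 − (9)·R2: [0, 0, 0, 0]
R4 ← R4 − (12)·R2: [0, 0, 0, 0]
2 pivots among 4 columns.
Only 2 < 4 pivot columns, so the columns are linearly dependent.

no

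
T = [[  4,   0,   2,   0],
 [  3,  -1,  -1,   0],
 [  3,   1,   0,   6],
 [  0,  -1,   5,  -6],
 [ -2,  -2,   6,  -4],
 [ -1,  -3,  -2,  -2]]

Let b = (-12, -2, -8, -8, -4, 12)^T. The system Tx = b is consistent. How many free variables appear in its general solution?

0

Row reduce the augmented matrix [T | b].
R2 ← R2 − (3/4)·R1: [0, -1, -5/2, 0, 7]
R3 ← R3 − (3/4)·R1: [0, 1, -3/2, 6, 1]
R5 ← R5 + (1/2)·R1: [0, -2, 7, -4, -10]
R6 ← R6 + (1/4)·R1: [0, -3, -3/2, -2, 9]
R3 ← R3 + R2: [0, 0, -4, 6, 8]
R4 ← R4 − R2: [0, 0, 15/2, -6, -15]
R5 ← R5 − (2)·R2: [0, 0, 12, -4, -24]
R6 ← R6 − (3)·R2: [0, 0, 6, -2, -12]
R4 ← R4 + (15/8)·R3: [0, 0, 0, 21/4, 0]
R5 ← R5 + (3)·R3: [0, 0, 0, 14, 0]
R6 ← R6 + (3/2)·R3: [0, 0, 0, 7, 0]
R5 ← R5 − (8/3)·R4: [0, 0, 0, 0, 0]
R6 ← R6 − (4/3)·R4: [0, 0, 0, 0, 0]
The echelon form has 4 nonzero rows, and every pivot lies in the first 4 columns, so rank(T) = rank([T|b]) = 4.
The system is consistent.
Free variables = (unknowns) − (rank) = 4 − 4 = 0.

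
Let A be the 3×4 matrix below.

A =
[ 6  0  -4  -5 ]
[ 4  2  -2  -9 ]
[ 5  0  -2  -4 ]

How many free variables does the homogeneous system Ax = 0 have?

Row reduce to echelon form.
R2 ← R2 − (2/3)·R1: [0, 2, 2/3, -17/3]
R3 ← R3 − (5/6)·R1: [0, 0, 4/3, 1/6]
3 nonzero rows, so rank(A) = 3.
A has 4 columns; by rank–nullity, nullity = 4 − 3 = 1.

1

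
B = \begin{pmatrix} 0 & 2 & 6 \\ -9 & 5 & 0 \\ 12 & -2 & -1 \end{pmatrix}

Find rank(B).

Row reduce to echelon form.
Swap R1 ↔ R2
R3 ← R3 + (4/3)·R1: [0, 14/3, -1]
R3 ← R3 − (7/3)·R2: [0, 0, -15]
Echelon form has 3 nonzero rows, so rank(B) = 3.

3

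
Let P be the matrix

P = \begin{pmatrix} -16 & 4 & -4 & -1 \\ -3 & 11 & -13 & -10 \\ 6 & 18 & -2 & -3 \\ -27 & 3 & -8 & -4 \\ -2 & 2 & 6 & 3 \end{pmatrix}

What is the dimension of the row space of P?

4

Row reduce to echelon form.
R2 ← R2 − (3/16)·R1: [0, 41/4, -49/4, -157/16]
R3 ← R3 + (3/8)·R1: [0, 39/2, -7/2, -27/8]
R4 ← R4 − (27/16)·R1: [0, -15/4, -5/4, -37/16]
R5 ← R5 − (1/8)·R1: [0, 3/2, 13/2, 25/8]
R3 ← R3 − (78/41)·R2: [0, 0, 812/41, 627/41]
R4 ← R4 + (15/41)·R2: [0, 0, -235/41, -242/41]
R5 ← R5 − (6/41)·R2: [0, 0, 340/41, 187/41]
R4 ← R4 + (235/812)·R3: [0, 0, 0, -1199/812]
R5 ← R5 − (85/203)·R3: [0, 0, 0, -374/203]
R5 ← R5 − (136/109)·R4: [0, 0, 0, 0]
Echelon form has 4 nonzero rows, so rank(P) = 4.
The row space has dimension equal to the rank: 4.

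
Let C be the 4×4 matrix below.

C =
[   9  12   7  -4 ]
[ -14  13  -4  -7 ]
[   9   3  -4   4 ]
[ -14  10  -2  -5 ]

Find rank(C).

4

Row reduce to echelon form.
R2 ← R2 + (14/9)·R1: [0, 95/3, 62/9, -119/9]
R3 ← R3 − R1: [0, -9, -11, 8]
R4 ← R4 + (14/9)·R1: [0, 86/3, 80/9, -101/9]
R3 ← R3 + (27/95)·R2: [0, 0, -859/95, 403/95]
R4 ← R4 − (86/95)·R2: [0, 0, 252/95, 71/95]
R4 ← R4 + (252/859)·R3: [0, 0, 0, 1711/859]
Echelon form has 4 nonzero rows, so rank(C) = 4.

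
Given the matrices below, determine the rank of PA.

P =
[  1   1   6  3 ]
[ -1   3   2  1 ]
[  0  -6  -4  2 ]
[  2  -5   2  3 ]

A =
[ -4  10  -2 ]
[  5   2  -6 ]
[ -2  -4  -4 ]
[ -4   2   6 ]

3

First compute PA:
[[-23,  -6, -14],
 [ 11, -10, -18],
 [-30,   8,  64],
 [-49,   8,  36]]
Now row reduce the product.
R2 ← R2 + (11/23)·R1: [0, -296/23, -568/23]
R3 ← R3 − (30/23)·R1: [0, 364/23, 1892/23]
R4 ← R4 − (49/23)·R1: [0, 478/23, 1514/23]
R3 ← R3 + (91/74)·R2: [0, 0, 1920/37]
R4 ← R4 + (239/148)·R2: [0, 0, 960/37]
R4 ← R4 − (1/2)·R3: [0, 0, 0]
3 nonzero rows, so rank(PA) = 3.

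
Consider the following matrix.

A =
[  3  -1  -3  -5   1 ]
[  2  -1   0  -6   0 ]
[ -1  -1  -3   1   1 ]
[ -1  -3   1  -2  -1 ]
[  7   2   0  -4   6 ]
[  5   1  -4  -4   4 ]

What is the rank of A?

5

Row reduce to echelon form.
R2 ← R2 − (2/3)·R1: [0, -1/3, 2, -8/3, -2/3]
R3 ← R3 + (1/3)·R1: [0, -4/3, -4, -2/3, 4/3]
R4 ← R4 + (1/3)·R1: [0, -10/3, 0, -11/3, -2/3]
R5 ← R5 − (7/3)·R1: [0, 13/3, 7, 23/3, 11/3]
R6 ← R6 − (5/3)·R1: [0, 8/3, 1, 13/3, 7/3]
R3 ← R3 − (4)·R2: [0, 0, -12, 10, 4]
R4 ← R4 − (10)·R2: [0, 0, -20, 23, 6]
R5 ← R5 + (13)·R2: [0, 0, 33, -27, -5]
R6 ← R6 + (8)·R2: [0, 0, 17, -17, -3]
R4 ← R4 − (5/3)·R3: [0, 0, 0, 19/3, -2/3]
R5 ← R5 + (11/4)·R3: [0, 0, 0, 1/2, 6]
R6 ← R6 + (17/12)·R3: [0, 0, 0, -17/6, 8/3]
R5 ← R5 − (3/38)·R4: [0, 0, 0, 0, 115/19]
R6 ← R6 + (17/38)·R4: [0, 0, 0, 0, 45/19]
R6 ← R6 − (9/23)·R5: [0, 0, 0, 0, 0]
Echelon form has 5 nonzero rows, so rank(A) = 5.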